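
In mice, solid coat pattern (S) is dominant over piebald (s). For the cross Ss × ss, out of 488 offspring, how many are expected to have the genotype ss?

Punnett square for Ss × ss:
Offspring genotypes: 2 Ss, 2 ss
Total offspring: 4
Count with target: 2
Probability: 2/4 = 1/2
Expected count = 1/2 × 488 = 244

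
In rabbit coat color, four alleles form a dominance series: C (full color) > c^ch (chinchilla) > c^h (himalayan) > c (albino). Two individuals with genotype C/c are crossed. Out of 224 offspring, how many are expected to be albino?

Cross: C/c × C/c
Allele dominance: C > c^ch > c^h > c
Offspring genotypes: 1 C/C, 2 C/c, 1 c/c
Phenotype counts: 3 full color, 1 albino
albino: 1 out of 4 → fraction 1/4
Expected count = 1/4 × 224 = 56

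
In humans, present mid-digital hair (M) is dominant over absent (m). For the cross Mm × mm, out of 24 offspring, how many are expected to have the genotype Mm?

Punnett square for Mm × mm:
Offspring genotypes: 2 Mm, 2 mm
Total offspring: 4
Count with target: 2
Probability: 2/4 = 1/2
Expected count = 1/2 × 24 = 12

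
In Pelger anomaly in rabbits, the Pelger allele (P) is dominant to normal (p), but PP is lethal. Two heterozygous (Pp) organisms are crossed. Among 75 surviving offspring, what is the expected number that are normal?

Cross: Pp × Pp
Punnett square offspring (before lethality): 1 PP, 2 Pp, 1 pp
The PP genotype is lethal (embryos die); surviving offspring: 2 Pp, 1 pp
normal: 1 out of 3 → fraction 1/3
Expected count = 1/3 × 75 = 25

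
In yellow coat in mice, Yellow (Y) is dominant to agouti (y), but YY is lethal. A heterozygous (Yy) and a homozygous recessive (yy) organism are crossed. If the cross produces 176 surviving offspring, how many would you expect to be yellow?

Cross: Yy × yy
Punnett square offspring (before lethality): 2 Yy, 2 yy
No YY offspring are produced in this cross.
yellow: 2 out of 4 → fraction 1/2
Expected count = 1/2 × 176 = 88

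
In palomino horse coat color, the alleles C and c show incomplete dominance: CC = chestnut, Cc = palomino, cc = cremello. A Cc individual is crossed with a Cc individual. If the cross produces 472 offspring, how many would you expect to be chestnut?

Punnett square for Cc × Cc:
Offspring genotypes: 1 CC, 2 Cc, 1 cc
Phenotype counts: 1 chestnut, 2 palomino, 1 cremello
chestnut: 1 out of 4 → fraction 1/4
Expected count = 1/4 × 472 = 118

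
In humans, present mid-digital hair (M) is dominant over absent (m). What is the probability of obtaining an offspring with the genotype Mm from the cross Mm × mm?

Punnett square for Mm × mm:
Offspring genotypes: 2 Mm, 2 mm
Total offspring: 4
Count with target: 2
Probability: 2/4 = 1/2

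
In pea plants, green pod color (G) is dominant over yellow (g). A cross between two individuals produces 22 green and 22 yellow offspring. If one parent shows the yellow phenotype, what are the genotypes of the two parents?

Observed offspring: 22 green, 22 yellow
The observed ratio simplifies to 1:1. One parent shows yellow, so its genotype must be gg. A 1:1 offspring split requires the other parent to be heterozygous (Gg).
Parent genotypes: gg × Gg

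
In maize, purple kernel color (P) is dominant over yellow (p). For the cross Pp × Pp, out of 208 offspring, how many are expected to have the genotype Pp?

Punnett square for Pp × Pp:
Offspring genotypes: 1 PP, 2 Pp, 1 pp
Total offspring: 4
Count with target: 2
Probability: 2/4 = 1/2
Expected count = 1/2 × 208 = 104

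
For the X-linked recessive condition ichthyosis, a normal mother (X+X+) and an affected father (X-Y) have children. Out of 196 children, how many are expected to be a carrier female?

Cross: X+X+ × X-Y
Offspring: 2 X+X-, 2 X+Y
Probability of a carrier female: 2/4 = 1/2
Expected count = 1/2 × 196 = 98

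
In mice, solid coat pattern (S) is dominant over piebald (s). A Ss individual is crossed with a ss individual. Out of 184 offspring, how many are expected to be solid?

Punnett square for Ss × ss:
Offspring genotypes: 2 Ss, 2 ss
solid: 2, piebald: 2
solid: 2 out of 4 → fraction 1/2
Expected count = 1/2 × 184 = 92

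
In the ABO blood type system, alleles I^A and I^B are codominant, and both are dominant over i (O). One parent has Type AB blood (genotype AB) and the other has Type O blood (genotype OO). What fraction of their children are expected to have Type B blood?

Cross: AB × OO
Possible offspring genotypes: 2 AO, 2 BO
Blood type counts: 2 Type A, 2 Type B
Probability of Type B: 2/4 = 1/2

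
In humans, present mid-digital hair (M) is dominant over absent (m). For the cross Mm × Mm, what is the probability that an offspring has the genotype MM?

Punnett square for Mm × Mm:
Offspring genotypes: 1 MM, 2 Mm, 1 mm
Total offspring: 4
Count with target: 1
Probability: 1/4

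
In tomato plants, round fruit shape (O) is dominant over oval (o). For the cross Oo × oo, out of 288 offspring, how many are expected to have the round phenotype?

Punnett square for Oo × oo:
Offspring genotypes: 2 Oo, 2 oo
Total offspring: 4
Count with target: 2
Probability: 2/4 = 1/2
Expected count = 1/2 × 288 = 144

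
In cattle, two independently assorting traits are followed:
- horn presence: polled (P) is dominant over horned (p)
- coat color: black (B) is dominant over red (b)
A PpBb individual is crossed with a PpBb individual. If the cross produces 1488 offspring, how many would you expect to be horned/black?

Dihybrid cross PpBb × PpBb — consider each gene separately:
horn presence: Pp × Pp → 1 PP, 2 Pp, 1 pp → 3 P_ : 1 pp (out of 4)
coat color: Bb × Bb → 1 BB, 2 Bb, 1 bb → 3 B_ : 1 bb (out of 4)
Combine (counts out of 4 × 4 = 16): polled/black (P_B_) = 3×3 = 9; polled/red (P_bb) = 3×1 = 3; horned/black (ppB_) = 1×3 = 3; horned/red (ppbb) = 1×1 = 1
Phenotype counts (out of 16): 9 polled/black, 3 polled/red, 3 horned/black, 1 horned/red
horned/black: 3 out of 16 → fraction 3/16
Expected count = 3/16 × 1488 = 279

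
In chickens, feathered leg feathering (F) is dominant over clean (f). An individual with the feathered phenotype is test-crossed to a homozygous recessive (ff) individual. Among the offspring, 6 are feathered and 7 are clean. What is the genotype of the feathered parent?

Test cross: ? × ff
Offspring: 6 feathered, 7 clean — approximately 1:1.
A 1:1 ratio in a test cross indicates the unknown parent is heterozygous (Ff).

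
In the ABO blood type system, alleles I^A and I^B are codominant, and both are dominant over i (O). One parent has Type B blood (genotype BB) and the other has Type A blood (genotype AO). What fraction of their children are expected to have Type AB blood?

Cross: BB × AO
Possible offspring genotypes: 2 AB, 2 BO
Blood type counts: 2 Type AB, 2 Type B
Probability of Type AB: 2/4 = 1/2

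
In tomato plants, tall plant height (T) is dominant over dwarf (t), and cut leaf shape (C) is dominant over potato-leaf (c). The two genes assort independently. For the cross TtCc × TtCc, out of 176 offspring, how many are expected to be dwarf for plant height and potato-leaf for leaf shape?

Dihybrid cross TtCc × TtCc — consider each gene separately:
plant height: Tt × Tt → 1 TT, 2 Tt, 1 tt → 3 T_ : 1 tt (out of 4)
leaf shape: Cc × Cc → 1 CC, 2 Cc, 1 cc → 3 C_ : 1 cc (out of 4)
Looking for: dwarf (tt) and potato-leaf (cc)
P(dwarf) = 1/4, P(potato-leaf) = 1/4
P(both) = 1/4 × 1/4 = 1/16
Expected count = 1/16 × 176 = 11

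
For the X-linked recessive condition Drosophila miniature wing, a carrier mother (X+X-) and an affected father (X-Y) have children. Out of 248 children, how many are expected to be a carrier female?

Cross: X+X- × X-Y
Offspring: 1 X+X-, 1 X+Y, 1 X-X-, 1 X-Y
Probability of a carrier female: 1/4
Expected count = 1/4 × 248 = 62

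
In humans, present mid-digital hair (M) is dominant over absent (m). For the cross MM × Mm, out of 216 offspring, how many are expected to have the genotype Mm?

Punnett square for MM × Mm:
Offspring genotypes: 2 MM, 2 Mm
Total offspring: 4
Count with target: 2
Probability: 2/4 = 1/2
Expected count = 1/2 × 216 = 108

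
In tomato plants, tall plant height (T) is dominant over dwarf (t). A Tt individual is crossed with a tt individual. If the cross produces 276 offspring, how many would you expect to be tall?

Punnett square for Tt × tt:
Offspring genotypes: 2 Tt, 2 tt
tall: 2, dwarf: 2
tall: 2 out of 4 → fraction 1/2
Expected count = 1/2 × 276 = 138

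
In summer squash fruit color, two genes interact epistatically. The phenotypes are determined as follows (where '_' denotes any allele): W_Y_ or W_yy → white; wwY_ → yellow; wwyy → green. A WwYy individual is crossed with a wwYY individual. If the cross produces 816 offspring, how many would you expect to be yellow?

Cross: WwYy × wwYY — consider each gene separately:
W gene: Ww × ww → 2 Ww, 2 ww → 2 W_ : 2 ww (out of 4)
Y gene: Yy × YY → 2 YY, 2 Yy → 4 Y_ (out of 4)
Genotype classes (out of 4 × 4 = 16): W_Y_ = 2×4 = 8; wwY_ = 2×4 = 8
Apply the phenotype rules: W_Y_ (8) → white; wwY_ (8) → yellow
Phenotype counts (out of 16): 8 white, 8 yellow
yellow: 8 out of 16 → fraction 1/2
Expected count = 1/2 × 816 = 408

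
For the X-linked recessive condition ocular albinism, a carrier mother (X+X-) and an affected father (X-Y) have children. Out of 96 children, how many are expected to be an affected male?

Cross: X+X- × X-Y
Offspring: 1 X+X-, 1 X+Y, 1 X-X-, 1 X-Y
Probability of an affected male: 1/4
Expected count = 1/4 × 96 = 24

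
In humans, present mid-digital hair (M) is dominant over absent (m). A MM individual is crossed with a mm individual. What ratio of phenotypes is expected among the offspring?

Punnett square for MM × mm:
Offspring genotypes: 4 Mm
present: 4, absent: 0
Ratio: all present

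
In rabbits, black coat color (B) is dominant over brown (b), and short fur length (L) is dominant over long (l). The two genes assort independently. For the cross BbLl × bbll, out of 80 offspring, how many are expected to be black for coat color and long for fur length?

Dihybrid cross BbLl × bbll — consider each gene separately:
coat color: Bb × bb → 2 Bb, 2 bb → 2 B_ : 2 bb (out of 4)
fur length: Ll × ll → 2 Ll, 2 ll → 2 L_ : 2 ll (out of 4)
Looking for: black (B_) and long (ll)
P(black) = 2/4, P(long) = 2/4
P(both) = 2/4 × 2/4 = 4/16 = 1/4
Expected count = 1/4 × 80 = 20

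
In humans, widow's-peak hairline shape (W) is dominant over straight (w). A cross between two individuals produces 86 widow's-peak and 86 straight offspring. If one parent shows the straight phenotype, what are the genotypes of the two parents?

Observed offspring: 86 widow's-peak, 86 straight
The observed ratio simplifies to 1:1. One parent shows straight, so its genotype must be ww. A 1:1 offspring split requires the other parent to be heterozygous (Ww).
Parent genotypes: ww × Ww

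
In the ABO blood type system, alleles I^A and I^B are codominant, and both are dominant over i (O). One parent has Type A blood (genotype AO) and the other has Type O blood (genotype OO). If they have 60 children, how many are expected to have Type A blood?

Cross: AO × OO
Possible offspring genotypes: 2 AO, 2 OO
Blood type counts: 2 Type A, 2 Type O
Probability of Type A: 2/4 = 1/2
Expected count = 1/2 × 60 = 30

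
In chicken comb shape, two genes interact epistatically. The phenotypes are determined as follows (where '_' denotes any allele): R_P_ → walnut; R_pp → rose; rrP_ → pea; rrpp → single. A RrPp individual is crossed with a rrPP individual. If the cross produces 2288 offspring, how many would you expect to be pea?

Cross: RrPp × rrPP — consider each gene separately:
R gene: Rr × rr → 2 Rr, 2 rr → 2 R_ : 2 rr (out of 4)
P gene: Pp × PP → 2 PP, 2 Pp → 4 P_ (out of 4)
Genotype classes (out of 4 × 4 = 16): R_P_ = 2×4 = 8; rrP_ = 2×4 = 8
Apply the phenotype rules: R_P_ (8) → walnut; rrP_ (8) → pea
Phenotype counts (out of 16): 8 walnut, 8 pea
pea: 8 out of 16 → fraction 1/2
Expected count = 1/2 × 2288 = 1144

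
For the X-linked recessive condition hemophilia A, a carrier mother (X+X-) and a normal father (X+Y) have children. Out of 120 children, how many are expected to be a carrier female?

Cross: X+X- × X+Y
Offspring: 1 X+X+, 1 X+Y, 1 X+X-, 1 X-Y
Probability of a carrier female: 1/4
Expected count = 1/4 × 120 = 30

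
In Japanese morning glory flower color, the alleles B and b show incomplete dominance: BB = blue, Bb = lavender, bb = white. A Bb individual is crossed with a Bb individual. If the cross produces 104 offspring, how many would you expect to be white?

Punnett square for Bb × Bb:
Offspring genotypes: 1 BB, 2 Bb, 1 bb
Phenotype counts: 1 blue, 2 lavender, 1 white
white: 1 out of 4 → fraction 1/4
Expected count = 1/4 × 104 = 26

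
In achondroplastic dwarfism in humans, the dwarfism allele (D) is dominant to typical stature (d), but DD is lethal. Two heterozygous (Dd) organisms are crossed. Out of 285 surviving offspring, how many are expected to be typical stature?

Cross: Dd × Dd
Punnett square offspring (before lethality): 1 DD, 2 Dd, 1 dd
The DD genotype is lethal (embryos die); surviving offspring: 2 Dd, 1 dd
typical stature: 1 out of 3 → fraction 1/3
Expected count = 1/3 × 285 = 95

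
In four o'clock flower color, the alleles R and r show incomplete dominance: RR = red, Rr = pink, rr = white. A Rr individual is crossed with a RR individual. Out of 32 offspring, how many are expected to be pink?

Punnett square for Rr × RR:
Offspring genotypes: 2 RR, 2 Rr
Phenotype counts: 2 red, 2 pink
pink: 2 out of 4 → fraction 1/2
Expected count = 1/2 × 32 = 16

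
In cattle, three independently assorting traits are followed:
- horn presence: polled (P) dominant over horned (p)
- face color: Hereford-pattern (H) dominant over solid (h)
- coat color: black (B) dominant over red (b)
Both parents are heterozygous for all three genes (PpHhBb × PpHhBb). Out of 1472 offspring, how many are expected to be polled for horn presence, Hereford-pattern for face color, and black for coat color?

Trihybrid cross: PpHhBb × PpHhBb
Each trait segregates independently with a 3:1 phenotypic ratio, so each gene contributes 3/4 (dominant) or 1/4 (recessive).
Target: polled (horn presence), Hereford-pattern (face color), black (coat color)
Probability = product of independent per-trait probabilities
= 3/4 × 3/4 × 3/4 = 27/64
Expected count = 27/64 × 1472 = 621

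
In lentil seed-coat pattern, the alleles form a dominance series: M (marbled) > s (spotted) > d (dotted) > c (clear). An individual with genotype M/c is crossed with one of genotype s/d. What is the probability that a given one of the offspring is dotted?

Cross: M/c × s/d
Allele dominance: M > s > d > c
Offspring genotypes: 1 M/s, 1 M/d, 1 s/c, 1 d/c
Phenotype counts: 2 marbled, 1 spotted, 1 dotted
dotted: 1 out of 4
Probability: 1/4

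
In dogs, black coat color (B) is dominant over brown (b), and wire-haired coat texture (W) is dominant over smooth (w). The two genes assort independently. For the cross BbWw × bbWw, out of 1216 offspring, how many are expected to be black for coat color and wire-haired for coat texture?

Dihybrid cross BbWw × bbWw — consider each gene separately:
coat color: Bb × bb → 2 Bb, 2 bb → 2 B_ : 2 bb (out of 4)
coat texture: Ww × Ww → 1 WW, 2 Ww, 1 ww → 3 W_ : 1 ww (out of 4)
Looking for: black (B_) and wire-haired (W_)
P(black) = 2/4, P(wire-haired) = 3/4
P(both) = 2/4 × 3/4 = 6/16 = 3/8
Expected count = 3/8 × 1216 = 456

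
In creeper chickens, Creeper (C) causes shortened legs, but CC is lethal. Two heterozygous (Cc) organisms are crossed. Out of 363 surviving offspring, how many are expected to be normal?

Cross: Cc × Cc
Punnett square offspring (before lethality): 1 CC, 2 Cc, 1 cc
The CC genotype is lethal (embryos die); surviving offspring: 2 Cc, 1 cc
normal: 1 out of 3 → fraction 1/3
Expected count = 1/3 × 363 = 121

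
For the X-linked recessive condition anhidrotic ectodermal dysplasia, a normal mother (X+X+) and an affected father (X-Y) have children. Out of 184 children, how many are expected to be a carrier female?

Cross: X+X+ × X-Y
Offspring: 2 X+X-, 2 X+Y
Probability of a carrier female: 2/4 = 1/2
Expected count = 1/2 × 184 = 92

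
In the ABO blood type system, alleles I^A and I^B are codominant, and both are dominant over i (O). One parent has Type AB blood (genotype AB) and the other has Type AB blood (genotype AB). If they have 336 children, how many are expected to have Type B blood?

Cross: AB × AB
Possible offspring genotypes: 1 AA, 2 AB, 1 BB
Blood type counts: 1 Type A, 2 Type AB, 1 Type B
Probability of Type B: 1/4
Expected count = 1/4 × 336 = 84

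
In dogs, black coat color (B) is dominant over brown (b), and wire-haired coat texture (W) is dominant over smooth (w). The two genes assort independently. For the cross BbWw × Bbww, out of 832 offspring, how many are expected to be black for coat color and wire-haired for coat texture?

Dihybrid cross BbWw × Bbww — consider each gene separately:
coat color: Bb × Bb → 1 BB, 2 Bb, 1 bb → 3 B_ : 1 bb (out of 4)
coat texture: Ww × ww → 2 Ww, 2 ww → 2 W_ : 2 ww (out of 4)
Looking for: black (B_) and wire-haired (W_)
P(black) = 3/4, P(wire-haired) = 2/4
P(both) = 3/4 × 2/4 = 6/16 = 3/8
Expected count = 3/8 × 832 = 312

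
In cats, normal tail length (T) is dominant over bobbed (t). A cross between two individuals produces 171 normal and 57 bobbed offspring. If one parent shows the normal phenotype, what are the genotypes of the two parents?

Observed offspring: 171 normal, 57 bobbed
The observed ratio simplifies to 3:1. Bobbed (tt) offspring appear, so each parent must contribute one t allele. The parent stated to show normal carries T, so it is Tt. The other parent is then either Tt or tt: Tt × tt would give a 1:1 split, whereas Tt × Tt gives 3:1 — matching the data. So both parents are heterozygous (Tt × Tt).
Parent genotypes: Tt × Tt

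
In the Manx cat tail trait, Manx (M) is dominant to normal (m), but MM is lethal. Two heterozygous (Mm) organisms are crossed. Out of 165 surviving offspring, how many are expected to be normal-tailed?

Cross: Mm × Mm
Punnett square offspring (before lethality): 1 MM, 2 Mm, 1 mm
The MM genotype is lethal (embryos die); surviving offspring: 2 Mm, 1 mm
normal-tailed: 1 out of 3 → fraction 1/3
Expected count = 1/3 × 165 = 55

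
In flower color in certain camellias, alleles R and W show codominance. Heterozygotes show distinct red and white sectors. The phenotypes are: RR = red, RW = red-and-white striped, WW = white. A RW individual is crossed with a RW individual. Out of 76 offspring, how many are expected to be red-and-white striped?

Punnett square for RW × RW:
Offspring genotypes: 1 RR, 2 RW, 1 WW
Phenotype counts: 1 red, 2 red-and-white striped, 1 white
red-and-white striped: 2 out of 4 → fraction 1/2
Expected count = 1/2 × 76 = 38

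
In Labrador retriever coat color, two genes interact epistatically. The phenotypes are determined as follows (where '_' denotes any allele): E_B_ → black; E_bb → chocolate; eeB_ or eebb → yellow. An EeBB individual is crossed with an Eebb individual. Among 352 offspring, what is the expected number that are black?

Cross: EeBB × Eebb — consider each gene separately:
E gene: Ee × Ee → 1 EE, 2 Ee, 1 ee → 3 E_ : 1 ee (out of 4)
B gene: BB × bb → 4 Bb → 4 B_ (out of 4)
Genotype classes (out of 4 × 4 = 16): E_B_ = 3×4 = 12; eeB_ = 1×4 = 4
Apply the phenotype rules: E_B_ (12) → black; eeB_ (4) → yellow
Phenotype counts (out of 16): 12 black, 4 yellow
black: 12 out of 16 → fraction 3/4
Expected count = 3/4 × 352 = 264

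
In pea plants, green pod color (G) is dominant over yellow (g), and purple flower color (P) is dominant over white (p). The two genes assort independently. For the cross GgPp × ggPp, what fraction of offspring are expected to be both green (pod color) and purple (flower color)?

Dihybrid cross GgPp × ggPp — consider each gene separately:
pod color: Gg × gg → 2 Gg, 2 gg → 2 G_ : 2 gg (out of 4)
flower color: Pp × Pp → 1 PP, 2 Pp, 1 pp → 3 P_ : 1 pp (out of 4)
Looking for: green (G_) and purple (P_)
P(green) = 2/4, P(purple) = 3/4
P(both) = 2/4 × 3/4 = 6/16 = 3/8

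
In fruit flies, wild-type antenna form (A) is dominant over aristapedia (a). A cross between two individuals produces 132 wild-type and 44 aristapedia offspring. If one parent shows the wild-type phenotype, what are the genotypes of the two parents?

Observed offspring: 132 wild-type, 44 aristapedia
The observed ratio simplifies to 3:1. Aristapedia (aa) offspring appear, so each parent must contribute one a allele. The parent stated to show wild-type carries A, so it is Aa. The other parent is then either Aa or aa: Aa × aa would give a 1:1 split, whereas Aa × Aa gives 3:1 — matching the data. So both parents are heterozygous (Aa × Aa).
Parent genotypes: Aa × Aa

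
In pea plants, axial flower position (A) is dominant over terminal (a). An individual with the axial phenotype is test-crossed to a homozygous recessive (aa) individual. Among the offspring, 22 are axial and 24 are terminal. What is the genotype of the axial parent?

Test cross: ? × aa
Offspring: 22 axial, 24 terminal — approximately 1:1.
A 1:1 ratio in a test cross indicates the unknown parent is heterozygous (Aa).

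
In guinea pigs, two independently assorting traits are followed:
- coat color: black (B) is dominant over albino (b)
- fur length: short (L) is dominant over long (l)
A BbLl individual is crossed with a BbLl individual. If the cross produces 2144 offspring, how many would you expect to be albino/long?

Dihybrid cross BbLl × BbLl — consider each gene separately:
coat color: Bb × Bb → 1 BB, 2 Bb, 1 bb → 3 B_ : 1 bb (out of 4)
fur length: Ll × Ll → 1 LL, 2 Ll, 1 ll → 3 L_ : 1 ll (out of 4)
Combine (counts out of 4 × 4 = 16): black/short (B_L_) = 3×3 = 9; black/long (B_ll) = 3×1 = 3; albino/short (bbL_) = 1×3 = 3; albino/long (bbll) = 1×1 = 1
Phenotype counts (out of 16): 9 black/short, 3 black/long, 3 albino/short, 1 albino/long
albino/long: 1 out of 16 → fraction 1/16
Expected count = 1/16 × 2144 = 134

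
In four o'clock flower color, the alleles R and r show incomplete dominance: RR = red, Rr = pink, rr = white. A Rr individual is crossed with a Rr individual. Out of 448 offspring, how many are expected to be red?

Punnett square for Rr × Rr:
Offspring genotypes: 1 RR, 2 Rr, 1 rr
Phenotype counts: 1 red, 2 pink, 1 white
red: 1 out of 4 → fraction 1/4
Expected count = 1/4 × 448 = 112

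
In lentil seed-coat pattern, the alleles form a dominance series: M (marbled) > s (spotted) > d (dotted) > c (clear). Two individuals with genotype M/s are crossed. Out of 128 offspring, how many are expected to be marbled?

Cross: M/s × M/s
Allele dominance: M > s > d > c
Offspring genotypes: 1 M/M, 2 M/s, 1 s/s
Phenotype counts: 3 marbled, 1 spotted
marbled: 3 out of 4 → fraction 3/4
Expected count = 3/4 × 128 = 96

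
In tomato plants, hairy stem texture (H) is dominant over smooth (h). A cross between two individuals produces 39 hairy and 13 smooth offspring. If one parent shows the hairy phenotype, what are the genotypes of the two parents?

Observed offspring: 39 hairy, 13 smooth
The observed ratio simplifies to 3:1. Smooth (hh) offspring appear, so each parent must contribute one h allele. The parent stated to show hairy carries H, so it is Hh. The other parent is then either Hh or hh: Hh × hh would give a 1:1 split, whereas Hh × Hh gives 3:1 — matching the data. So both parents are heterozygous (Hh × Hh).
Parent genotypes: Hh × Hh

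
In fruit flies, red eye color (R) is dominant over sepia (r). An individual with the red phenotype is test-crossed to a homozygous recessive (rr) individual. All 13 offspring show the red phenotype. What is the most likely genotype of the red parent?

Test cross: ? × rr
All offspring are red.
If the unknown parent were heterozygous (Rr), about half of 13 offspring would be sepia; none are. The unknown parent is most likely homozygous dominant (RR).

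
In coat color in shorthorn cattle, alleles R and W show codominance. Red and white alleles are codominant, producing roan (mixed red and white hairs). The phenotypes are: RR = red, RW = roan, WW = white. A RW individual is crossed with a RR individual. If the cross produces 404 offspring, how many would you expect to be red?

Punnett square for RW × RR:
Offspring genotypes: 2 RR, 2 RW
Phenotype counts: 2 red, 2 roan
red: 2 out of 4 → fraction 1/2
Expected count = 1/2 × 404 = 202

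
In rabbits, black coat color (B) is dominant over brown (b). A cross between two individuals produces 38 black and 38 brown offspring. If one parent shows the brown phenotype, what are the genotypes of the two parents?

Observed offspring: 38 black, 38 brown
The observed ratio simplifies to 1:1. One parent shows brown, so its genotype must be bb. A 1:1 offspring split requires the other parent to be heterozygous (Bb).
Parent genotypes: bb × Bb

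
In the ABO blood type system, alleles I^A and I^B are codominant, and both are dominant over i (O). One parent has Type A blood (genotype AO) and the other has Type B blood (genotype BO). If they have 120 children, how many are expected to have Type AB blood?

Cross: AO × BO
Possible offspring genotypes: 1 AB, 1 AO, 1 BO, 1 OO
Blood type counts: 1 Type AB, 1 Type A, 1 Type B, 1 Type O
Probability of Type AB: 1/4
Expected count = 1/4 × 120 = 30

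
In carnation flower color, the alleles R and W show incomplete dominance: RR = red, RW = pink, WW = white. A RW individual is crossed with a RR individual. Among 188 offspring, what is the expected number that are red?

Punnett square for RW × RR:
Offspring genotypes: 2 RR, 2 RW
Phenotype counts: 2 red, 2 pink
red: 2 out of 4 → fraction 1/2
Expected count = 1/2 × 188 = 94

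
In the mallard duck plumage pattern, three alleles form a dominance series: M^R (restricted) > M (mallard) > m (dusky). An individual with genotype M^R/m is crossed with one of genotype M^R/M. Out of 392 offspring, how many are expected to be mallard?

Cross: M^R/m × M^R/M
Allele dominance: M^R > M > m
Offspring genotypes: 1 M^R/M^R, 1 M^R/M, 1 M^R/m, 1 M/m
Phenotype counts: 3 restricted, 1 mallard
mallard: 1 out of 4 → fraction 1/4
Expected count = 1/4 × 392 = 98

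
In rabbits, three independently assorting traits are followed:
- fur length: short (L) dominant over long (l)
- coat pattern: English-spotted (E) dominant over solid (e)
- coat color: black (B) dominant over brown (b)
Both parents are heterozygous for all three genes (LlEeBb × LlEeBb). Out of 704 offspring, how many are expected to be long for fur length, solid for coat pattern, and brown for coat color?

Trihybrid cross: LlEeBb × LlEeBb
Each trait segregates independently with a 3:1 phenotypic ratio, so each gene contributes 3/4 (dominant) or 1/4 (recessive).
Target: long (fur length), solid (coat pattern), brown (coat color)
Probability = product of independent per-trait probabilities
= 1/4 × 1/4 × 1/4 = 1/64
Expected count = 1/64 × 704 = 11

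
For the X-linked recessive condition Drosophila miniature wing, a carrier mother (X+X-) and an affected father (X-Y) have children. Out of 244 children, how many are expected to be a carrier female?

Cross: X+X- × X-Y
Offspring: 1 X+X-, 1 X+Y, 1 X-X-, 1 X-Y
Probability of a carrier female: 1/4
Expected count = 1/4 × 244 = 61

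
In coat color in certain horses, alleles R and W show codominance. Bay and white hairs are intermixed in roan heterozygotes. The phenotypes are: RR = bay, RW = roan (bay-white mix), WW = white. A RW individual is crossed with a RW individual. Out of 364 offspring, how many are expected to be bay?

Punnett square for RW × RW:
Offspring genotypes: 1 RR, 2 RW, 1 WW
Phenotype counts: 1 bay, 2 roan (bay-white mix), 1 white
bay: 1 out of 4 → fraction 1/4
Expected count = 1/4 × 364 = 91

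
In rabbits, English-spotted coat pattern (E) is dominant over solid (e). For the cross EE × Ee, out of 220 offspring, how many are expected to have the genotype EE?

Punnett square for EE × Ee:
Offspring genotypes: 2 EE, 2 Ee
Total offspring: 4
Count with target: 2
Probability: 2/4 = 1/2
Expected count = 1/2 × 220 = 110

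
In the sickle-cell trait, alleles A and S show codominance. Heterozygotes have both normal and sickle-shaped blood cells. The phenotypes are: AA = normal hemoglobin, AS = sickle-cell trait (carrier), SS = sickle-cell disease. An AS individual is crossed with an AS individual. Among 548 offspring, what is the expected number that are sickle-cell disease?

Punnett square for AS × AS:
Offspring genotypes: 1 AA, 2 AS, 1 SS
Phenotype counts: 1 normal hemoglobin, 2 sickle-cell trait (carrier), 1 sickle-cell disease
sickle-cell disease: 1 out of 4 → fraction 1/4
Expected count = 1/4 × 548 = 137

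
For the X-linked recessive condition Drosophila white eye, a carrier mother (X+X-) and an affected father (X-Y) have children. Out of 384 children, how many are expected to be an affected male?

Cross: X+X- × X-Y
Offspring: 1 X+X-, 1 X+Y, 1 X-X-, 1 X-Y
Probability of an affected male: 1/4
Expected count = 1/4 × 384 = 96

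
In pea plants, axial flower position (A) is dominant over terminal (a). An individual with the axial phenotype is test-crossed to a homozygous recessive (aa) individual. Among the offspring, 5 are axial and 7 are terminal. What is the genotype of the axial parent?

Test cross: ? × aa
Offspring: 5 axial, 7 terminal — approximately 1:1.
A 1:1 ratio in a test cross indicates the unknown parent is heterozygous (Aa).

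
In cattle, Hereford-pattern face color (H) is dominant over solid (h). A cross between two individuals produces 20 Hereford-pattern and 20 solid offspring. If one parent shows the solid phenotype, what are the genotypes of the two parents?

Observed offspring: 20 Hereford-pattern, 20 solid
The observed ratio simplifies to 1:1. One parent shows solid, so its genotype must be hh. A 1:1 offspring split requires the other parent to be heterozygous (Hh).
Parent genotypes: hh × Hh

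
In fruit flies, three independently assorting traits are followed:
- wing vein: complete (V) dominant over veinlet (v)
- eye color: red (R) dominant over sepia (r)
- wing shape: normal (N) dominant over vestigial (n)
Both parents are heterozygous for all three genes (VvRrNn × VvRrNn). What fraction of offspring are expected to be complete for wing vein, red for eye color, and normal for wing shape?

Trihybrid cross: VvRrNn × VvRrNn
Each trait segregates independently with a 3:1 phenotypic ratio, so each gene contributes 3/4 (dominant) or 1/4 (recessive).
Target: complete (wing vein), red (eye color), normal (wing shape)
Probability = product of independent per-trait probabilities
= 3/4 × 3/4 × 3/4 = 27/64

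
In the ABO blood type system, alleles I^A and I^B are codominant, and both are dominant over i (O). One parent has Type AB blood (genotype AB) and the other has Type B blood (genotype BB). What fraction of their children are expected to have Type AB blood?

Cross: AB × BB
Possible offspring genotypes: 2 AB, 2 BB
Blood type counts: 2 Type AB, 2 Type B
Probability of Type AB: 2/4 = 1/2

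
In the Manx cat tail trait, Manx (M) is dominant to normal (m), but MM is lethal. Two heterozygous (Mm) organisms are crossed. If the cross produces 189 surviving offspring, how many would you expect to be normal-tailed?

Cross: Mm × Mm
Punnett square offspring (before lethality): 1 MM, 2 Mm, 1 mm
The MM genotype is lethal (embryos die); surviving offspring: 2 Mm, 1 mm
normal-tailed: 1 out of 3 → fraction 1/3
Expected count = 1/3 × 189 = 63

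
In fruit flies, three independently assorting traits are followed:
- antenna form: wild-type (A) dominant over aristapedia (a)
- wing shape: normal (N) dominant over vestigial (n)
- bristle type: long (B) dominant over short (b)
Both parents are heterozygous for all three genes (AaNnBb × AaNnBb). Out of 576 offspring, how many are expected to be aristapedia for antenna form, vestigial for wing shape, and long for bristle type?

Trihybrid cross: AaNnBb × AaNnBb
Each trait segregates independently with a 3:1 phenotypic ratio, so each gene contributes 3/4 (dominant) or 1/4 (recessive).
Target: aristapedia (antenna form), vestigial (wing shape), long (bristle type)
Probability = product of independent per-trait probabilities
= 1/4 × 1/4 × 3/4 = 3/64
Expected count = 3/64 × 576 = 27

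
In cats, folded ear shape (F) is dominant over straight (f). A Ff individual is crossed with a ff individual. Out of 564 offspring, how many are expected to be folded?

Punnett square for Ff × ff:
Offspring genotypes: 2 Ff, 2 ff
folded: 2, straight: 2
folded: 2 out of 4 → fraction 1/2
Expected count = 1/2 × 564 = 282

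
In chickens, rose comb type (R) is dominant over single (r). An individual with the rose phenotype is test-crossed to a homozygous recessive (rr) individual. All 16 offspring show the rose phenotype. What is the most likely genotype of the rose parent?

Test cross: ? × rr
All offspring are rose.
If the unknown parent were heterozygous (Rr), about half of 16 offspring would be single; none are. The unknown parent is most likely homozygous dominant (RR).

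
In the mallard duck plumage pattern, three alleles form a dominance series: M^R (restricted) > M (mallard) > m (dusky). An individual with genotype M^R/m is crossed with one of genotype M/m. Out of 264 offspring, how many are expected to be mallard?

Cross: M^R/m × M/m
Allele dominance: M^R > M > m
Offspring genotypes: 1 M^R/M, 1 M^R/m, 1 M/m, 1 m/m
Phenotype counts: 2 restricted, 1 mallard, 1 dusky
mallard: 1 out of 4 → fraction 1/4
Expected count = 1/4 × 264 = 66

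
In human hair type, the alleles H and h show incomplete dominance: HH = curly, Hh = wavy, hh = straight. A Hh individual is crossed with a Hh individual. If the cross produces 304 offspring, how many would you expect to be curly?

Punnett square for Hh × Hh:
Offspring genotypes: 1 HH, 2 Hh, 1 hh
Phenotype counts: 1 curly, 2 wavy, 1 straight
curly: 1 out of 4 → fraction 1/4
Expected count = 1/4 × 304 = 76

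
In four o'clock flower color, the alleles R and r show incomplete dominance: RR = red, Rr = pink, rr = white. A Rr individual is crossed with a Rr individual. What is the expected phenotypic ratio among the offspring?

Punnett square for Rr × Rr:
Offspring genotypes: 1 RR, 2 Rr, 1 rr
Phenotype counts: 1 red, 2 pink, 1 white
Ratio: 1 red : 2 pink : 1 white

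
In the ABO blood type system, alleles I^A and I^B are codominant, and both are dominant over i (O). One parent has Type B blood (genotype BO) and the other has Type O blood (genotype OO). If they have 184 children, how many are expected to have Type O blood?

Cross: BO × OO
Possible offspring genotypes: 2 BO, 2 OO
Blood type counts: 2 Type B, 2 Type O
Probability of Type O: 2/4 = 1/2
Expected count = 1/2 × 184 = 92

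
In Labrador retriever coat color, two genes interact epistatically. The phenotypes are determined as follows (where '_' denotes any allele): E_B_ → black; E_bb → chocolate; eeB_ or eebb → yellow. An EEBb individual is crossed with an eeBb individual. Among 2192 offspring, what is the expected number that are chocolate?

Cross: EEBb × eeBb — consider each gene separately:
E gene: EE × ee → 4 Ee → 4 E_ (out of 4)
B gene: Bb × Bb → 1 BB, 2 Bb, 1 bb → 3 B_ : 1 bb (out of 4)
Genotype classes (out of 4 × 4 = 16): E_B_ = 4×3 = 12; E_bb = 4×1 = 4
Apply the phenotype rules: E_B_ (12) → black; E_bb (4) → chocolate
Phenotype counts (out of 16): 12 black, 4 chocolate
chocolate: 4 out of 16 → fraction 1/4
Expected count = 1/4 × 2192 = 548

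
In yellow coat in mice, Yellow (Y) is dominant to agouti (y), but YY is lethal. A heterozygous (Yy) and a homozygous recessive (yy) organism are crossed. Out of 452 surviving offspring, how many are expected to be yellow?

Cross: Yy × yy
Punnett square offspring (before lethality): 2 Yy, 2 yy
No YY offspring are produced in this cross.
yellow: 2 out of 4 → fraction 1/2
Expected count = 1/2 × 452 = 226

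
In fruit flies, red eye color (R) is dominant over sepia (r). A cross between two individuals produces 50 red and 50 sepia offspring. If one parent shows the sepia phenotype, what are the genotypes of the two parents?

Observed offspring: 50 red, 50 sepia
The observed ratio simplifies to 1:1. One parent shows sepia, so its genotype must be rr. A 1:1 offspring split requires the other parent to be heterozygous (Rr).
Parent genotypes: rr × Rr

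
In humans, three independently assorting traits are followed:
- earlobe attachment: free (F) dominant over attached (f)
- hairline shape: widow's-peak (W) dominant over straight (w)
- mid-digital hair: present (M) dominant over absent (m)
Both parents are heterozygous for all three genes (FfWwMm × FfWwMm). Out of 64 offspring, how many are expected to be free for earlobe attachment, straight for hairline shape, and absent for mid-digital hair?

Trihybrid cross: FfWwMm × FfWwMm
Each trait segregates independently with a 3:1 phenotypic ratio, so each gene contributes 3/4 (dominant) or 1/4 (recessive).
Target: free (earlobe attachment), straight (hairline shape), absent (mid-digital hair)
Probability = product of independent per-trait probabilities
= 3/4 × 1/4 × 1/4 = 3/64
Expected count = 3/64 × 64 = 3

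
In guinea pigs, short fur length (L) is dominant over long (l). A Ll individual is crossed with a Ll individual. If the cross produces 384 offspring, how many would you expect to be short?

Punnett square for Ll × Ll:
Offspring genotypes: 1 LL, 2 Ll, 1 ll
short: 3, long: 1
short: 3 out of 4 → fraction 3/4
Expected count = 3/4 × 384 = 288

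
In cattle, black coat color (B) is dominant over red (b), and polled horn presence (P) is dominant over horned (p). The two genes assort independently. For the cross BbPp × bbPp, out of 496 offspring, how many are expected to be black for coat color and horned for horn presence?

Dihybrid cross BbPp × bbPp — consider each gene separately:
coat color: Bb × bb → 2 Bb, 2 bb → 2 B_ : 2 bb (out of 4)
horn presence: Pp × Pp → 1 PP, 2 Pp, 1 pp → 3 P_ : 1 pp (out of 4)
Looking for: black (B_) and horned (pp)
P(black) = 2/4, P(horned) = 1/4
P(both) = 2/4 × 1/4 = 2/16 = 1/8
Expected count = 1/8 × 496 = 62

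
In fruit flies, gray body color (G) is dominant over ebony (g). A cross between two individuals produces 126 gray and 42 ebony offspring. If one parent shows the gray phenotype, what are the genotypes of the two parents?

Observed offspring: 126 gray, 42 ebony
The observed ratio simplifies to 3:1. Ebony (gg) offspring appear, so each parent must contribute one g allele. The parent stated to show gray carries G, so it is Gg. The other parent is then either Gg or gg: Gg × gg would give a 1:1 split, whereas Gg × Gg gives 3:1 — matching the data. So both parents are heterozygous (Gg × Gg).
Parent genotypes: Gg × Gg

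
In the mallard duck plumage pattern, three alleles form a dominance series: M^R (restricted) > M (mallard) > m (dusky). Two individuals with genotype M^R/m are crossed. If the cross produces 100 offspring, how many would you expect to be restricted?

Cross: M^R/m × M^R/m
Allele dominance: M^R > M > m
Offspring genotypes: 1 M^R/M^R, 2 M^R/m, 1 m/m
Phenotype counts: 3 restricted, 1 dusky
restricted: 3 out of 4 → fraction 3/4
Expected count = 3/4 × 100 = 75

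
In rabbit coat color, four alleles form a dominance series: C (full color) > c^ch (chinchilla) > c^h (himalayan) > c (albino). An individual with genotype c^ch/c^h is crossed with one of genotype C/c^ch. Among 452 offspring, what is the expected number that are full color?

Cross: c^ch/c^h × C/c^ch
Allele dominance: C > c^ch > c^h > c
Offspring genotypes: 1 C/c^ch, 1 c^ch/c^ch, 1 C/c^h, 1 c^ch/c^h
Phenotype counts: 2 full color, 2 chinchilla
full color: 2 out of 4 → fraction 1/2
Expected count = 1/2 × 452 = 226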